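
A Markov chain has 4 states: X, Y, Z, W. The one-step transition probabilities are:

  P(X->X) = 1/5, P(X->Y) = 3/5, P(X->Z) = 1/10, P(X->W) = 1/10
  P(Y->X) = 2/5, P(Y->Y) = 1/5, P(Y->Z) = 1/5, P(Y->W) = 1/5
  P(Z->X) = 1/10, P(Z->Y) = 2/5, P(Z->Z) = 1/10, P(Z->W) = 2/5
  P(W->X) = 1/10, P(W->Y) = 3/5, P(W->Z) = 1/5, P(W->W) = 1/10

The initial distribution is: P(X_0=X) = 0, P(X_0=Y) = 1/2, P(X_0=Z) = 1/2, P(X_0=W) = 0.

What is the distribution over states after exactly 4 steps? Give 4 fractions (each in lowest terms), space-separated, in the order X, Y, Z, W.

Propagating the distribution step by step (d_{t+1} = d_t * P):
d_0 = (X=0, Y=1/2, Z=1/2, W=0)
  d_1[X] = 0*1/5 + 1/2*2/5 + 1/2*1/10 + 0*1/10 = 1/4
  d_1[Y] = 0*3/5 + 1/2*1/5 + 1/2*2/5 + 0*3/5 = 3/10
  d_1[Z] = 0*1/10 + 1/2*1/5 + 1/2*1/10 + 0*1/5 = 3/20
  d_1[W] = 0*1/10 + 1/2*1/5 + 1/2*2/5 + 0*1/10 = 3/10
d_1 = (X=1/4, Y=3/10, Z=3/20, W=3/10)
  d_2[X] = 1/4*1/5 + 3/10*2/5 + 3/20*1/10 + 3/10*1/10 = 43/200
  d_2[Y] = 1/4*3/5 + 3/10*1/5 + 3/20*2/5 + 3/10*3/5 = 9/20
  d_2[Z] = 1/4*1/10 + 3/10*1/5 + 3/20*1/10 + 3/10*1/5 = 4/25
  d_2[W] = 1/4*1/10 + 3/10*1/5 + 3/20*2/5 + 3/10*1/10 = 7/40
d_2 = (X=43/200, Y=9/20, Z=4/25, W=7/40)
  d_3[X] = 43/200*1/5 + 9/20*2/5 + 4/25*1/10 + 7/40*1/10 = 513/2000
  d_3[Y] = 43/200*3/5 + 9/20*1/5 + 4/25*2/5 + 7/40*3/5 = 97/250
  d_3[Z] = 43/200*1/10 + 9/20*1/5 + 4/25*1/10 + 7/40*1/5 = 13/80
  d_3[W] = 43/200*1/10 + 9/20*1/5 + 4/25*2/5 + 7/40*1/10 = 193/1000
d_3 = (X=513/2000, Y=97/250, Z=13/80, W=193/1000)
  d_4[X] = 513/2000*1/5 + 97/250*2/5 + 13/80*1/10 + 193/1000*1/10 = 4841/20000
  d_4[Y] = 513/2000*3/5 + 97/250*1/5 + 13/80*2/5 + 193/1000*3/5 = 4123/10000
  d_4[Z] = 513/2000*1/10 + 97/250*1/5 + 13/80*1/10 + 193/1000*1/5 = 1581/10000
  d_4[W] = 513/2000*1/10 + 97/250*1/5 + 13/80*2/5 + 193/1000*1/10 = 3751/20000
d_4 = (X=4841/20000, Y=4123/10000, Z=1581/10000, W=3751/20000)

Answer: 4841/20000 4123/10000 1581/10000 3751/20000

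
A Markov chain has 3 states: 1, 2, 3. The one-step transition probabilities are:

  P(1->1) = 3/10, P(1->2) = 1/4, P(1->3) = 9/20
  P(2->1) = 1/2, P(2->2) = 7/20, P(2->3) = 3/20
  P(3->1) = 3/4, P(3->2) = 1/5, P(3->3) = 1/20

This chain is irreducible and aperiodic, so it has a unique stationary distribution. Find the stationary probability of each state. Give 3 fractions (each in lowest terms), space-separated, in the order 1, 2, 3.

The stationary distribution satisfies pi = pi * P, i.e.:
  pi_1 = 3/10*pi_1 + 1/2*pi_2 + 3/4*pi_3
  pi_2 = 1/4*pi_1 + 7/20*pi_2 + 1/5*pi_3
  pi_3 = 9/20*pi_1 + 3/20*pi_2 + 1/20*pi_3
with normalization: pi_1 + pi_2 + pi_3 = 1.

Using the first 2 balance equations plus normalization, the linear system A*pi = b is:
  [-7/10, 1/2, 3/4] . pi = 0
  [1/4, -13/20, 1/5] . pi = 0
  [1, 1, 1] . pi = 1

Solving yields:
  pi_1 = 235/498
  pi_2 = 131/498
  pi_3 = 22/83

Verification (pi * P):
  235/498*3/10 + 131/498*1/2 + 22/83*3/4 = 235/498 = pi_1  (ok)
  235/498*1/4 + 131/498*7/20 + 22/83*1/5 = 131/498 = pi_2  (ok)
  235/498*9/20 + 131/498*3/20 + 22/83*1/20 = 22/83 = pi_3  (ok)

Answer: 235/498 131/498 22/83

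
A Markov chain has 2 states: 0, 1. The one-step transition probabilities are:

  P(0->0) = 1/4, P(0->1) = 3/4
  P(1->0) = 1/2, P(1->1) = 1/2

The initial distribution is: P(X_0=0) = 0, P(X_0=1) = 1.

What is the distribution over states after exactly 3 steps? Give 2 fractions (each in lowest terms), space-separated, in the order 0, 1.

Answer: 13/32 19/32

Derivation:
Propagating the distribution step by step (d_{t+1} = d_t * P):
d_0 = (0=0, 1=1)
  d_1[0] = 0*1/4 + 1*1/2 = 1/2
  d_1[1] = 0*3/4 + 1*1/2 = 1/2
d_1 = (0=1/2, 1=1/2)
  d_2[0] = 1/2*1/4 + 1/2*1/2 = 3/8
  d_2[1] = 1/2*3/4 + 1/2*1/2 = 5/8
d_2 = (0=3/8, 1=5/8)
  d_3[0] = 3/8*1/4 + 5/8*1/2 = 13/32
  d_3[1] = 3/8*3/4 + 5/8*1/2 = 19/32
d_3 = (0=13/32, 1=19/32)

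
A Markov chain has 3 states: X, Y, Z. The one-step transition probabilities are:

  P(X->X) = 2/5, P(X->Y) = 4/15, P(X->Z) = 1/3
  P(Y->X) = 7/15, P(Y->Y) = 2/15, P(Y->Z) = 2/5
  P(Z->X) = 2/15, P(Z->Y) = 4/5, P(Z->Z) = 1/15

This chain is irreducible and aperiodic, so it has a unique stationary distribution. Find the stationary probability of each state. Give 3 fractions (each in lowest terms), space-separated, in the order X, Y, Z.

The stationary distribution satisfies pi = pi * P, i.e.:
  pi_X = 2/5*pi_X + 7/15*pi_Y + 2/15*pi_Z
  pi_Y = 4/15*pi_X + 2/15*pi_Y + 4/5*pi_Z
  pi_Z = 1/3*pi_X + 2/5*pi_Y + 1/15*pi_Z
with normalization: pi_X + pi_Y + pi_Z = 1.

Using the first 2 balance equations plus normalization, the linear system A*pi = b is:
  [-3/5, 7/15, 2/15] . pi = 0
  [4/15, -13/15, 4/5] . pi = 0
  [1, 1, 1] . pi = 1

Solving yields:
  pi_X = 22/63
  pi_Y = 116/315
  pi_Z = 89/315

Verification (pi * P):
  22/63*2/5 + 116/315*7/15 + 89/315*2/15 = 22/63 = pi_X  (ok)
  22/63*4/15 + 116/315*2/15 + 89/315*4/5 = 116/315 = pi_Y  (ok)
  22/63*1/3 + 116/315*2/5 + 89/315*1/15 = 89/315 = pi_Z  (ok)

Answer: 22/63 116/315 89/315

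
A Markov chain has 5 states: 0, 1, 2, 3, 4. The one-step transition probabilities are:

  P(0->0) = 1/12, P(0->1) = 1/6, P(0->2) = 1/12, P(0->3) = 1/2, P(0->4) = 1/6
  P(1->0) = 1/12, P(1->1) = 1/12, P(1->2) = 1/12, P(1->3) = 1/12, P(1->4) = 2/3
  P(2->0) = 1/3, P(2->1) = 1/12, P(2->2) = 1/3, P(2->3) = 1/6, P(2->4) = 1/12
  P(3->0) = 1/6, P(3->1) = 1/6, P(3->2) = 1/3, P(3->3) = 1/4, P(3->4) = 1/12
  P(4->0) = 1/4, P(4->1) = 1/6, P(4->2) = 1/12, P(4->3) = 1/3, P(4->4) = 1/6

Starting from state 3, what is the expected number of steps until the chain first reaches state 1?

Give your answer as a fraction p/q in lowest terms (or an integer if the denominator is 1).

Let h_i = expected steps to first reach 1 from state i.
Boundary: h_1 = 0.
First-step equations for the other states:
  h_0 = 1 + 1/12*h_0 + 1/6*h_1 + 1/12*h_2 + 1/2*h_3 + 1/6*h_4
  h_2 = 1 + 1/3*h_0 + 1/12*h_1 + 1/3*h_2 + 1/6*h_3 + 1/12*h_4
  h_3 = 1 + 1/6*h_0 + 1/6*h_1 + 1/3*h_2 + 1/4*h_3 + 1/12*h_4
  h_4 = 1 + 1/4*h_0 + 1/6*h_1 + 1/12*h_2 + 1/3*h_3 + 1/6*h_4

Substituting h_1 = 0 and rearranging gives the linear system (I - Q) h = 1:
  [11/12, -1/12, -1/2, -1/6] . (h_0, h_2, h_3, h_4) = 1
  [-1/3, 2/3, -1/6, -1/12] . (h_0, h_2, h_3, h_4) = 1
  [-1/6, -1/3, 3/4, -1/12] . (h_0, h_2, h_3, h_4) = 1
  [-1/4, -1/12, -1/3, 5/6] . (h_0, h_2, h_3, h_4) = 1

Solving yields:
  h_0 = 10440/1549
  h_2 = 11508/1549
  h_3 = 10656/1549
  h_4 = 10404/1549

Starting state is 3, so the expected hitting time is h_3 = 10656/1549.

Answer: 10656/1549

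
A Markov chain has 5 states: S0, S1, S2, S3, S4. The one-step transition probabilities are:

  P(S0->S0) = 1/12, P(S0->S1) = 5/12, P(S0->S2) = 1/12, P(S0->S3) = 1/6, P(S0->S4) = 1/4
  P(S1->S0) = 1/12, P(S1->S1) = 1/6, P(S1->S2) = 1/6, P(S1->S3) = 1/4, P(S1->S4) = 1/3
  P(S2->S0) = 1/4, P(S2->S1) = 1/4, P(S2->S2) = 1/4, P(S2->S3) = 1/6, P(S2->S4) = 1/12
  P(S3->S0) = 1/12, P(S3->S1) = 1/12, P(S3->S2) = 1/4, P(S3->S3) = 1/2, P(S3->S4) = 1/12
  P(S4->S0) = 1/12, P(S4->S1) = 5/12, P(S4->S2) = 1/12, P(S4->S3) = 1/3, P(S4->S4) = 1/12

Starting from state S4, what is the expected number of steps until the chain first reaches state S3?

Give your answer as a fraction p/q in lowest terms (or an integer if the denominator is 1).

Answer: 228/61

Derivation:
Let h_i = expected steps to first reach S3 from state i.
Boundary: h_S3 = 0.
First-step equations for the other states:
  h_S0 = 1 + 1/12*h_S0 + 5/12*h_S1 + 1/12*h_S2 + 1/6*h_S3 + 1/4*h_S4
  h_S1 = 1 + 1/12*h_S0 + 1/6*h_S1 + 1/6*h_S2 + 1/4*h_S3 + 1/3*h_S4
  h_S2 = 1 + 1/4*h_S0 + 1/4*h_S1 + 1/4*h_S2 + 1/6*h_S3 + 1/12*h_S4
  h_S4 = 1 + 1/12*h_S0 + 5/12*h_S1 + 1/12*h_S2 + 1/3*h_S3 + 1/12*h_S4

Substituting h_S3 = 0 and rearranging gives the linear system (I - Q) h = 1:
  [11/12, -5/12, -1/12, -1/4] . (h_S0, h_S1, h_S2, h_S4) = 1
  [-1/12, 5/6, -1/6, -1/3] . (h_S0, h_S1, h_S2, h_S4) = 1
  [-1/4, -1/4, 3/4, -1/12] . (h_S0, h_S1, h_S2, h_S4) = 1
  [-1/12, -5/12, -1/12, 11/12] . (h_S0, h_S1, h_S2, h_S4) = 1

Solving yields:
  h_S0 = 266/61
  h_S1 = 493/122
  h_S2 = 555/122
  h_S4 = 228/61

Starting state is S4, so the expected hitting time is h_S4 = 228/61.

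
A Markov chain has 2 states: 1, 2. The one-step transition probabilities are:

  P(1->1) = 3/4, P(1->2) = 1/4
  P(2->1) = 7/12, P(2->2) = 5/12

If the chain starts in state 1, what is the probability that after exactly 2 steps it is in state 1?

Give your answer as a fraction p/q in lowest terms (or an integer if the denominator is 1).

Computing P^2 by repeated multiplication:
P^1 =
  1: [3/4, 1/4]
  2: [7/12, 5/12]
P^2 =
  1: [17/24, 7/24]
  2: [49/72, 23/72]

(P^2)[1 -> 1] = 17/24

Answer: 17/24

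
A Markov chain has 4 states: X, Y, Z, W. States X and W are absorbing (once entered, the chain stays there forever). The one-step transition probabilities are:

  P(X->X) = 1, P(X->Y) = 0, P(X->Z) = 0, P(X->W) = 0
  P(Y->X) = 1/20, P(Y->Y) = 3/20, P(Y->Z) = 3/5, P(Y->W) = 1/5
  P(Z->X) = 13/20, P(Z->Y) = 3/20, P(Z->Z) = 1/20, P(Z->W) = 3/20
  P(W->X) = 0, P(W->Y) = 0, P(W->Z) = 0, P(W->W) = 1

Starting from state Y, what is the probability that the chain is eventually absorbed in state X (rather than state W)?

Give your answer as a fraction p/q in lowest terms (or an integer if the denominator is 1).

Let a_i = P(absorbed in X | start in state i).
Boundary conditions: a_X = 1, a_W = 0.
For each transient state i, a_i = sum_j P(i->j) * a_j:
  a_Y = 1/20*a_X + 3/20*a_Y + 3/5*a_Z + 1/5*a_W
  a_Z = 13/20*a_X + 3/20*a_Y + 1/20*a_Z + 3/20*a_W

Substituting a_X = 1 and a_W = 0, rearrange to (I - Q) a = r where r[i] = P(i -> X):
  [17/20, -3/5] . (a_Y, a_Z) = 1/20
  [-3/20, 19/20] . (a_Y, a_Z) = 13/20

Solving yields:
  a_Y = 25/41
  a_Z = 32/41

Starting state is Y, so the absorption probability is a_Y = 25/41.

Answer: 25/41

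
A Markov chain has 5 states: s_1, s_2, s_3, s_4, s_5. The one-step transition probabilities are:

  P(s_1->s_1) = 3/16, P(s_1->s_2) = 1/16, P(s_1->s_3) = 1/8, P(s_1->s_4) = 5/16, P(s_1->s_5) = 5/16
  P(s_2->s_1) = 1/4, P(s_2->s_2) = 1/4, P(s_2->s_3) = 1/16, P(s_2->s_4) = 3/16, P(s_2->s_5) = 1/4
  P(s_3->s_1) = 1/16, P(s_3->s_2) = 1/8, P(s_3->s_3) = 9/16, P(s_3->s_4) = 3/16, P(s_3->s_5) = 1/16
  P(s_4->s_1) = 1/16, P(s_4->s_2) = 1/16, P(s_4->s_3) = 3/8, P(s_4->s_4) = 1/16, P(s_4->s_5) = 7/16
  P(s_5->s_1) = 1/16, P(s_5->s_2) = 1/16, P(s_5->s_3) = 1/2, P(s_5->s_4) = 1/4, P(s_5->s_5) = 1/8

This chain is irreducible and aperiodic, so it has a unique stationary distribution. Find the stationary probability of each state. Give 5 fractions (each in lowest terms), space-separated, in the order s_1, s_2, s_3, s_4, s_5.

The stationary distribution satisfies pi = pi * P, i.e.:
  pi_s_1 = 3/16*pi_s_1 + 1/4*pi_s_2 + 1/16*pi_s_3 + 1/16*pi_s_4 + 1/16*pi_s_5
  pi_s_2 = 1/16*pi_s_1 + 1/4*pi_s_2 + 1/8*pi_s_3 + 1/16*pi_s_4 + 1/16*pi_s_5
  pi_s_3 = 1/8*pi_s_1 + 1/16*pi_s_2 + 9/16*pi_s_3 + 3/8*pi_s_4 + 1/2*pi_s_5
  pi_s_4 = 5/16*pi_s_1 + 3/16*pi_s_2 + 3/16*pi_s_3 + 1/16*pi_s_4 + 1/4*pi_s_5
  pi_s_5 = 5/16*pi_s_1 + 1/4*pi_s_2 + 1/16*pi_s_3 + 7/16*pi_s_4 + 1/8*pi_s_5
with normalization: pi_s_1 + pi_s_2 + pi_s_3 + pi_s_4 + pi_s_5 = 1.

Using the first 4 balance equations plus normalization, the linear system A*pi = b is:
  [-13/16, 1/4, 1/16, 1/16, 1/16] . pi = 0
  [1/16, -3/4, 1/8, 1/16, 1/16] . pi = 0
  [1/8, 1/16, -7/16, 3/8, 1/2] . pi = 0
  [5/16, 3/16, 3/16, -15/16, 1/4] . pi = 0
  [1, 1, 1, 1, 1] . pi = 1

Solving yields:
  pi_s_1 = 1697/17896
  pi_s_2 = 977/8948
  pi_s_3 = 3753/8948
  pi_s_4 = 3359/17896
  pi_s_5 = 845/4474

Verification (pi * P):
  1697/17896*3/16 + 977/8948*1/4 + 3753/8948*1/16 + 3359/17896*1/16 + 845/4474*1/16 = 1697/17896 = pi_s_1  (ok)
  1697/17896*1/16 + 977/8948*1/4 + 3753/8948*1/8 + 3359/17896*1/16 + 845/4474*1/16 = 977/8948 = pi_s_2  (ok)
  1697/17896*1/8 + 977/8948*1/16 + 3753/8948*9/16 + 3359/17896*3/8 + 845/4474*1/2 = 3753/8948 = pi_s_3  (ok)
  1697/17896*5/16 + 977/8948*3/16 + 3753/8948*3/16 + 3359/17896*1/16 + 845/4474*1/4 = 3359/17896 = pi_s_4  (ok)
  1697/17896*5/16 + 977/8948*1/4 + 3753/8948*1/16 + 3359/17896*7/16 + 845/4474*1/8 = 845/4474 = pi_s_5  (ok)

Answer: 1697/17896 977/8948 3753/8948 3359/17896 845/4474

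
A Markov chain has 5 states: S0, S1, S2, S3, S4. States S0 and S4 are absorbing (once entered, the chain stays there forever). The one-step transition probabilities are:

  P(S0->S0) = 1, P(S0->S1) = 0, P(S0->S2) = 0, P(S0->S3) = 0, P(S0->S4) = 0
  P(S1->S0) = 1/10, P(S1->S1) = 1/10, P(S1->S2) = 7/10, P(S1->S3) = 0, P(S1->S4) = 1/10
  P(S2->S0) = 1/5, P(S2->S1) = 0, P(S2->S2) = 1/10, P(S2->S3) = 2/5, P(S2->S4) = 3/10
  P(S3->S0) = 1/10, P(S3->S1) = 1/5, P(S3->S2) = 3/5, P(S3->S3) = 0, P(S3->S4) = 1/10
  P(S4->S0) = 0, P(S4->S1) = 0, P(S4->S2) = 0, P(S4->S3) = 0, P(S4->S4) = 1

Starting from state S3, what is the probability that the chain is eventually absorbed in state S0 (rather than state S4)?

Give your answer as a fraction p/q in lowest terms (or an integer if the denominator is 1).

Answer: 235/538

Derivation:
Let a_i = P(absorbed in S0 | start in state i).
Boundary conditions: a_S0 = 1, a_S4 = 0.
For each transient state i, a_i = sum_j P(i->j) * a_j:
  a_S1 = 1/10*a_S0 + 1/10*a_S1 + 7/10*a_S2 + 0*a_S3 + 1/10*a_S4
  a_S2 = 1/5*a_S0 + 0*a_S1 + 1/10*a_S2 + 2/5*a_S3 + 3/10*a_S4
  a_S3 = 1/10*a_S0 + 1/5*a_S1 + 3/5*a_S2 + 0*a_S3 + 1/10*a_S4

Substituting a_S0 = 1 and a_S4 = 0, rearrange to (I - Q) a = r where r[i] = P(i -> S0):
  [9/10, -7/10, 0] . (a_S1, a_S2, a_S3) = 1/10
  [0, 9/10, -2/5] . (a_S1, a_S2, a_S3) = 1/5
  [-1/5, -3/5, 1] . (a_S1, a_S2, a_S3) = 1/10

Solving yields:
  a_S1 = 117/269
  a_S2 = 112/269
  a_S3 = 235/538

Starting state is S3, so the absorption probability is a_S3 = 235/538.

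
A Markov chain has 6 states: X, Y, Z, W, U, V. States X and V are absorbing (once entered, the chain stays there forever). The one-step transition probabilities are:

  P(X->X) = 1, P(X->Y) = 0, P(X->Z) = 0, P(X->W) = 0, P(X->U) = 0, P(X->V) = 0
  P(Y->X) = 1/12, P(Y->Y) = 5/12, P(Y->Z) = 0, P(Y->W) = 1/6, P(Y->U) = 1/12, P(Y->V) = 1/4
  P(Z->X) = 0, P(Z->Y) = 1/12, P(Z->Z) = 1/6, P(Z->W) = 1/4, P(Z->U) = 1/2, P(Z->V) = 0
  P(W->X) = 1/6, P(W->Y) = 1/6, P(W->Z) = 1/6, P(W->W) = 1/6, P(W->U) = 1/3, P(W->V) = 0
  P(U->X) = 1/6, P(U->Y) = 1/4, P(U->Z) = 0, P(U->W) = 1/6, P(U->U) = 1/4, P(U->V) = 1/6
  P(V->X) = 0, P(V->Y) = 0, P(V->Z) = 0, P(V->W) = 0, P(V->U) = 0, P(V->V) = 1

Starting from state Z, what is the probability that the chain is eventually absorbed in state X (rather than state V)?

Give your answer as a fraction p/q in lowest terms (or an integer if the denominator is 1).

Let a_i = P(absorbed in X | start in state i).
Boundary conditions: a_X = 1, a_V = 0.
For each transient state i, a_i = sum_j P(i->j) * a_j:
  a_Y = 1/12*a_X + 5/12*a_Y + 0*a_Z + 1/6*a_W + 1/12*a_U + 1/4*a_V
  a_Z = 0*a_X + 1/12*a_Y + 1/6*a_Z + 1/4*a_W + 1/2*a_U + 0*a_V
  a_W = 1/6*a_X + 1/6*a_Y + 1/6*a_Z + 1/6*a_W + 1/3*a_U + 0*a_V
  a_U = 1/6*a_X + 1/4*a_Y + 0*a_Z + 1/6*a_W + 1/4*a_U + 1/6*a_V

Substituting a_X = 1 and a_V = 0, rearrange to (I - Q) a = r where r[i] = P(i -> X):
  [7/12, 0, -1/6, -1/12] . (a_Y, a_Z, a_W, a_U) = 1/12
  [-1/12, 5/6, -1/4, -1/2] . (a_Y, a_Z, a_W, a_U) = 0
  [-1/6, -1/6, 5/6, -1/3] . (a_Y, a_Z, a_W, a_U) = 1/6
  [-1/4, 0, -1/6, 3/4] . (a_Y, a_Z, a_W, a_U) = 1/6

Solving yields:
  a_Y = 769/2080
  a_Z = 253/520
  a_W = 1163/2080
  a_U = 977/2080

Starting state is Z, so the absorption probability is a_Z = 253/520.

Answer: 253/520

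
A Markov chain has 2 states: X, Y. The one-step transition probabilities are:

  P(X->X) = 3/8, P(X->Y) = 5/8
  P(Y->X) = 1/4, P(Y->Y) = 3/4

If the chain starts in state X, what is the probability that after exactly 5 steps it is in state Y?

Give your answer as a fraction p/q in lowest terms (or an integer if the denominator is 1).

Answer: 23405/32768

Derivation:
Computing P^5 by repeated multiplication:
P^1 =
  X: [3/8, 5/8]
  Y: [1/4, 3/4]
P^2 =
  X: [19/64, 45/64]
  Y: [9/32, 23/32]
P^3 =
  X: [147/512, 365/512]
  Y: [73/256, 183/256]
P^4 =
  X: [1171/4096, 2925/4096]
  Y: [585/2048, 1463/2048]
P^5 =
  X: [9363/32768, 23405/32768]
  Y: [4681/16384, 11703/16384]

(P^5)[X -> Y] = 23405/32768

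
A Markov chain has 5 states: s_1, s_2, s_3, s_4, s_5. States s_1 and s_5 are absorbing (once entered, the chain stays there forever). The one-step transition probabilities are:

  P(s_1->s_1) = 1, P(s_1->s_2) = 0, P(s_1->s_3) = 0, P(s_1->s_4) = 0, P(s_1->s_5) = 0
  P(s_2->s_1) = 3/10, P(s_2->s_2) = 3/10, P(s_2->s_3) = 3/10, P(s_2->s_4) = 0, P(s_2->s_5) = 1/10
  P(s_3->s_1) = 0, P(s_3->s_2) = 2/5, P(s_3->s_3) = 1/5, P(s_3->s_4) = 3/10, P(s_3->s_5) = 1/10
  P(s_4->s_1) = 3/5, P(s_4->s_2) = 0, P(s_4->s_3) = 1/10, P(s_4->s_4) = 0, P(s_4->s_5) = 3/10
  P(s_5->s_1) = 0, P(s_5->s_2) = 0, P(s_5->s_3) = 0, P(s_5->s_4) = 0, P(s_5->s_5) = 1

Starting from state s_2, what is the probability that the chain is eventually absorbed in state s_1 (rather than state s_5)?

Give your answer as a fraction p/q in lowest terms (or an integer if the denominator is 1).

Let a_i = P(absorbed in s_1 | start in state i).
Boundary conditions: a_s_1 = 1, a_s_5 = 0.
For each transient state i, a_i = sum_j P(i->j) * a_j:
  a_s_2 = 3/10*a_s_1 + 3/10*a_s_2 + 3/10*a_s_3 + 0*a_s_4 + 1/10*a_s_5
  a_s_3 = 0*a_s_1 + 2/5*a_s_2 + 1/5*a_s_3 + 3/10*a_s_4 + 1/10*a_s_5
  a_s_4 = 3/5*a_s_1 + 0*a_s_2 + 1/10*a_s_3 + 0*a_s_4 + 3/10*a_s_5

Substituting a_s_1 = 1 and a_s_5 = 0, rearrange to (I - Q) a = r where r[i] = P(i -> s_1):
  [7/10, -3/10, 0] . (a_s_2, a_s_3, a_s_4) = 3/10
  [-2/5, 4/5, -3/10] . (a_s_2, a_s_3, a_s_4) = 0
  [0, -1/10, 1] . (a_s_2, a_s_3, a_s_4) = 3/5

Solving yields:
  a_s_2 = 285/419
  a_s_3 = 246/419
  a_s_4 = 276/419

Starting state is s_2, so the absorption probability is a_s_2 = 285/419.

Answer: 285/419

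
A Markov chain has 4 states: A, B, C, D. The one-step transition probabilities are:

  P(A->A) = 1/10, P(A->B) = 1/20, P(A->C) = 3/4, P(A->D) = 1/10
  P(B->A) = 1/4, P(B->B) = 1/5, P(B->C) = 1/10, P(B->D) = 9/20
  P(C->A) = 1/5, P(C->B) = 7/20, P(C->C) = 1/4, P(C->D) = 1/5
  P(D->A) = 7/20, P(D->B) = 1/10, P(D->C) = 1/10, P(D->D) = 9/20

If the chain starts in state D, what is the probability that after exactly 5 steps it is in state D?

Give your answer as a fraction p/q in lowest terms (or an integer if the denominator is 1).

Computing P^5 by repeated multiplication:
P^1 =
  A: [1/10, 1/20, 3/4, 1/10]
  B: [1/4, 1/5, 1/10, 9/20]
  C: [1/5, 7/20, 1/4, 1/5]
  D: [7/20, 1/10, 1/10, 9/20]
P^2 =
  A: [83/400, 23/80, 111/400, 91/400]
  B: [101/400, 53/400, 111/400, 27/80]
  C: [91/400, 3/16, 107/400, 127/400]
  D: [19/80, 47/400, 137/400, 121/400]
P^3 =
  A: [911/4000, 751/4000, 553/2000, 77/250]
  B: [29/125, 17/100, 1223/4000, 1169/4000]
  C: [937/4000, 697/4000, 36/125, 607/2000]
  D: [91/400, 371/2000, 1223/4000, 9/32]
P^4 =
  A: [149/640, 14121/80000, 23161/80000, 24093/80000]
  B: [18331/80000, 14547/80000, 23733/80000, 23389/80000]
  C: [3693/16000, 14217/80000, 23637/80000, 23681/80000]
  D: [18297/80000, 14689/80000, 23499/80000, 4703/16000]
P^5 =
  A: [7383/32000, 142711/800000, 58951/200000, 23691/80000]
  B: [92013/400000, 72357/400000, 234751/800000, 236509/800000]
  C: [36833/160000, 144077/800000, 117739/400000, 5907/20000]
  D: [144/625, 4509/25000, 234179/800000, 237213/800000]

(P^5)[D -> D] = 237213/800000

Answer: 237213/800000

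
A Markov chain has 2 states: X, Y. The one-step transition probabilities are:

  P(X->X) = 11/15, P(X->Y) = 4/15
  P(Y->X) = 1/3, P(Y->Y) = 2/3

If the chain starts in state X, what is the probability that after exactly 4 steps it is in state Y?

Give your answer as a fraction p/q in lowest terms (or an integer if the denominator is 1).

Answer: 812/1875

Derivation:
Computing P^4 by repeated multiplication:
P^1 =
  X: [11/15, 4/15]
  Y: [1/3, 2/3]
P^2 =
  X: [47/75, 28/75]
  Y: [7/15, 8/15]
P^3 =
  X: [73/125, 52/125]
  Y: [13/25, 12/25]
P^4 =
  X: [1063/1875, 812/1875]
  Y: [203/375, 172/375]

(P^4)[X -> Y] = 812/1875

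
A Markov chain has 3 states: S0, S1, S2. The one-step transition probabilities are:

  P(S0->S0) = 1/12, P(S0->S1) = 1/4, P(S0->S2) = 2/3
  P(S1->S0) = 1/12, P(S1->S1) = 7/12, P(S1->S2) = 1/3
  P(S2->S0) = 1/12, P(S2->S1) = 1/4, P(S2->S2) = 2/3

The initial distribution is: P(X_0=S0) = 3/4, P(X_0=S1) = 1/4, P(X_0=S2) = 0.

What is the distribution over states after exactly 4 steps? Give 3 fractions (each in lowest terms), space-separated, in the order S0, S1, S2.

Answer: 1/12 121/324 44/81

Derivation:
Propagating the distribution step by step (d_{t+1} = d_t * P):
d_0 = (S0=3/4, S1=1/4, S2=0)
  d_1[S0] = 3/4*1/12 + 1/4*1/12 + 0*1/12 = 1/12
  d_1[S1] = 3/4*1/4 + 1/4*7/12 + 0*1/4 = 1/3
  d_1[S2] = 3/4*2/3 + 1/4*1/3 + 0*2/3 = 7/12
d_1 = (S0=1/12, S1=1/3, S2=7/12)
  d_2[S0] = 1/12*1/12 + 1/3*1/12 + 7/12*1/12 = 1/12
  d_2[S1] = 1/12*1/4 + 1/3*7/12 + 7/12*1/4 = 13/36
  d_2[S2] = 1/12*2/3 + 1/3*1/3 + 7/12*2/3 = 5/9
d_2 = (S0=1/12, S1=13/36, S2=5/9)
  d_3[S0] = 1/12*1/12 + 13/36*1/12 + 5/9*1/12 = 1/12
  d_3[S1] = 1/12*1/4 + 13/36*7/12 + 5/9*1/4 = 10/27
  d_3[S2] = 1/12*2/3 + 13/36*1/3 + 5/9*2/3 = 59/108
d_3 = (S0=1/12, S1=10/27, S2=59/108)
  d_4[S0] = 1/12*1/12 + 10/27*1/12 + 59/108*1/12 = 1/12
  d_4[S1] = 1/12*1/4 + 10/27*7/12 + 59/108*1/4 = 121/324
  d_4[S2] = 1/12*2/3 + 10/27*1/3 + 59/108*2/3 = 44/81
d_4 = (S0=1/12, S1=121/324, S2=44/81)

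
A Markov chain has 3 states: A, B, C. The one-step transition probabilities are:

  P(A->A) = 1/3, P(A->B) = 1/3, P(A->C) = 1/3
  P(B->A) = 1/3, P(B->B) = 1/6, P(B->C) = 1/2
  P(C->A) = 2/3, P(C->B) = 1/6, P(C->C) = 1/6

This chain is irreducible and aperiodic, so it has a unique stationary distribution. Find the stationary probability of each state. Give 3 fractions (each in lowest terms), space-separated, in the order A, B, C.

The stationary distribution satisfies pi = pi * P, i.e.:
  pi_A = 1/3*pi_A + 1/3*pi_B + 2/3*pi_C
  pi_B = 1/3*pi_A + 1/6*pi_B + 1/6*pi_C
  pi_C = 1/3*pi_A + 1/2*pi_B + 1/6*pi_C
with normalization: pi_A + pi_B + pi_C = 1.

Using the first 2 balance equations plus normalization, the linear system A*pi = b is:
  [-2/3, 1/3, 2/3] . pi = 0
  [1/3, -5/6, 1/6] . pi = 0
  [1, 1, 1] . pi = 1

Solving yields:
  pi_A = 11/25
  pi_B = 6/25
  pi_C = 8/25

Verification (pi * P):
  11/25*1/3 + 6/25*1/3 + 8/25*2/3 = 11/25 = pi_A  (ok)
  11/25*1/3 + 6/25*1/6 + 8/25*1/6 = 6/25 = pi_B  (ok)
  11/25*1/3 + 6/25*1/2 + 8/25*1/6 = 8/25 = pi_C  (ok)

Answer: 11/25 6/25 8/25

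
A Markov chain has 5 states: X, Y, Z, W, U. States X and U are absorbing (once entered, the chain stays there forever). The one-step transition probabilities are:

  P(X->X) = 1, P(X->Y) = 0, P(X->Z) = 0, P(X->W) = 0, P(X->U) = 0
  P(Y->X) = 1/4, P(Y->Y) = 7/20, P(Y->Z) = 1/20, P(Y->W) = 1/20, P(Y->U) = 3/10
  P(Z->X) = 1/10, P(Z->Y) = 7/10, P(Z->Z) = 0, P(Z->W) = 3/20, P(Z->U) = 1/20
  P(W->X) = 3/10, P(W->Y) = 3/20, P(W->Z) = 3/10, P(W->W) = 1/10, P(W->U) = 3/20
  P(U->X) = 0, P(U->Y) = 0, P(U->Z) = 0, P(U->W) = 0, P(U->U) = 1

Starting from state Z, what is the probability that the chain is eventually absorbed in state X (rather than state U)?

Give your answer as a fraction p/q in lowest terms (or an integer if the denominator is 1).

Let a_i = P(absorbed in X | start in state i).
Boundary conditions: a_X = 1, a_U = 0.
For each transient state i, a_i = sum_j P(i->j) * a_j:
  a_Y = 1/4*a_X + 7/20*a_Y + 1/20*a_Z + 1/20*a_W + 3/10*a_U
  a_Z = 1/10*a_X + 7/10*a_Y + 0*a_Z + 3/20*a_W + 1/20*a_U
  a_W = 3/10*a_X + 3/20*a_Y + 3/10*a_Z + 1/10*a_W + 3/20*a_U

Substituting a_X = 1 and a_U = 0, rearrange to (I - Q) a = r where r[i] = P(i -> X):
  [13/20, -1/20, -1/20] . (a_Y, a_Z, a_W) = 1/4
  [-7/10, 1, -3/20] . (a_Y, a_Z, a_W) = 1/10
  [-3/20, -3/10, 9/10] . (a_Y, a_Z, a_W) = 3/10

Solving yields:
  a_Y = 632/1347
  a_Z = 695/1347
  a_W = 262/449

Starting state is Z, so the absorption probability is a_Z = 695/1347.

Answer: 695/1347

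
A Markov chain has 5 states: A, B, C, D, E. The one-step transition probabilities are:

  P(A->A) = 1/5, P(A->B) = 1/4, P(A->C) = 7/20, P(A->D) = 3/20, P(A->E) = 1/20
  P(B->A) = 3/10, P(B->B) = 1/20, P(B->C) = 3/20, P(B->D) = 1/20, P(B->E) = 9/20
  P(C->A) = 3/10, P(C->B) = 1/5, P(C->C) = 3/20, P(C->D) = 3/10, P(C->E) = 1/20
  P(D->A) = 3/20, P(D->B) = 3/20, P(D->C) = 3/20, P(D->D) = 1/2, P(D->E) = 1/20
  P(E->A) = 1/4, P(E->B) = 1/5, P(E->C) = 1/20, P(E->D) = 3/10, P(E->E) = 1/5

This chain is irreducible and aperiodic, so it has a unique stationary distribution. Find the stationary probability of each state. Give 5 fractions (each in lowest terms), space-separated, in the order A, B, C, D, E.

Answer: 30181/132140 22693/132140 6003/33035 18401/66070 4613/33035

Derivation:
The stationary distribution satisfies pi = pi * P, i.e.:
  pi_A = 1/5*pi_A + 3/10*pi_B + 3/10*pi_C + 3/20*pi_D + 1/4*pi_E
  pi_B = 1/4*pi_A + 1/20*pi_B + 1/5*pi_C + 3/20*pi_D + 1/5*pi_E
  pi_C = 7/20*pi_A + 3/20*pi_B + 3/20*pi_C + 3/20*pi_D + 1/20*pi_E
  pi_D = 3/20*pi_A + 1/20*pi_B + 3/10*pi_C + 1/2*pi_D + 3/10*pi_E
  pi_E = 1/20*pi_A + 9/20*pi_B + 1/20*pi_C + 1/20*pi_D + 1/5*pi_E
with normalization: pi_A + pi_B + pi_C + pi_D + pi_E = 1.

Using the first 4 balance equations plus normalization, the linear system A*pi = b is:
  [-4/5, 3/10, 3/10, 3/20, 1/4] . pi = 0
  [1/4, -19/20, 1/5, 3/20, 1/5] . pi = 0
  [7/20, 3/20, -17/20, 3/20, 1/20] . pi = 0
  [3/20, 1/20, 3/10, -1/2, 3/10] . pi = 0
  [1, 1, 1, 1, 1] . pi = 1

Solving yields:
  pi_A = 30181/132140
  pi_B = 22693/132140
  pi_C = 6003/33035
  pi_D = 18401/66070
  pi_E = 4613/33035

Verification (pi * P):
  30181/132140*1/5 + 22693/132140*3/10 + 6003/33035*3/10 + 18401/66070*3/20 + 4613/33035*1/4 = 30181/132140 = pi_A  (ok)
  30181/132140*1/4 + 22693/132140*1/20 + 6003/33035*1/5 + 18401/66070*3/20 + 4613/33035*1/5 = 22693/132140 = pi_B  (ok)
  30181/132140*7/20 + 22693/132140*3/20 + 6003/33035*3/20 + 18401/66070*3/20 + 4613/33035*1/20 = 6003/33035 = pi_C  (ok)
  30181/132140*3/20 + 22693/132140*1/20 + 6003/33035*3/10 + 18401/66070*1/2 + 4613/33035*3/10 = 18401/66070 = pi_D  (ok)
  30181/132140*1/20 + 22693/132140*9/20 + 6003/33035*1/20 + 18401/66070*1/20 + 4613/33035*1/5 = 4613/33035 = pi_E  (ok)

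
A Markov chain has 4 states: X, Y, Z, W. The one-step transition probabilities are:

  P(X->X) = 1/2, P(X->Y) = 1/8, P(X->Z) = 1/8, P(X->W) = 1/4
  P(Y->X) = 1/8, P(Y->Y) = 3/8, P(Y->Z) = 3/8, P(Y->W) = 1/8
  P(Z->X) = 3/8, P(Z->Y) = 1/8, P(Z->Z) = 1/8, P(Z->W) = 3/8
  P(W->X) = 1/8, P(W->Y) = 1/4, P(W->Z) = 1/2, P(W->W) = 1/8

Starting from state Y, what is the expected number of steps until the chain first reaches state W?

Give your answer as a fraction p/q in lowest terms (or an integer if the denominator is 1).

Answer: 9/2

Derivation:
Let h_i = expected steps to first reach W from state i.
Boundary: h_W = 0.
First-step equations for the other states:
  h_X = 1 + 1/2*h_X + 1/8*h_Y + 1/8*h_Z + 1/4*h_W
  h_Y = 1 + 1/8*h_X + 3/8*h_Y + 3/8*h_Z + 1/8*h_W
  h_Z = 1 + 3/8*h_X + 1/8*h_Y + 1/8*h_Z + 3/8*h_W

Substituting h_W = 0 and rearranging gives the linear system (I - Q) h = 1:
  [1/2, -1/8, -1/8] . (h_X, h_Y, h_Z) = 1
  [-1/8, 5/8, -3/8] . (h_X, h_Y, h_Z) = 1
  [-3/8, -1/8, 7/8] . (h_X, h_Y, h_Z) = 1

Solving yields:
  h_X = 4
  h_Y = 9/2
  h_Z = 7/2

Starting state is Y, so the expected hitting time is h_Y = 9/2.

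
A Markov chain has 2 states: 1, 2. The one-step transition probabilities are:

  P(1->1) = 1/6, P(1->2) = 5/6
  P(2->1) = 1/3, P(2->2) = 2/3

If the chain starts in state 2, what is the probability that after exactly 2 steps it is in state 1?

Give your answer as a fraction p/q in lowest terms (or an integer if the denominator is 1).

Answer: 5/18

Derivation:
Computing P^2 by repeated multiplication:
P^1 =
  1: [1/6, 5/6]
  2: [1/3, 2/3]
P^2 =
  1: [11/36, 25/36]
  2: [5/18, 13/18]

(P^2)[2 -> 1] = 5/18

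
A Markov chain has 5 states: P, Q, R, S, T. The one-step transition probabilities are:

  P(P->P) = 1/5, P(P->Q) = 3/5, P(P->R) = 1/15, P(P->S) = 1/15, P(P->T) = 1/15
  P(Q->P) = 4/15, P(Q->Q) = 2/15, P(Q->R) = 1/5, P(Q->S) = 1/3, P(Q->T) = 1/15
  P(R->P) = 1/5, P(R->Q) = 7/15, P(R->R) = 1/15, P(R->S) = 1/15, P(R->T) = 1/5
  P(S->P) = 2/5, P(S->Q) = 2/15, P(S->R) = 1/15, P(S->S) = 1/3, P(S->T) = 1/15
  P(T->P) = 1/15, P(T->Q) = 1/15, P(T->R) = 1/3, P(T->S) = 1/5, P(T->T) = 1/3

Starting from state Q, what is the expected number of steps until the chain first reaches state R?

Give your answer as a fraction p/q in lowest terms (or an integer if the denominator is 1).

Answer: 4092/587

Derivation:
Let h_i = expected steps to first reach R from state i.
Boundary: h_R = 0.
First-step equations for the other states:
  h_P = 1 + 1/5*h_P + 3/5*h_Q + 1/15*h_R + 1/15*h_S + 1/15*h_T
  h_Q = 1 + 4/15*h_P + 2/15*h_Q + 1/5*h_R + 1/3*h_S + 1/15*h_T
  h_S = 1 + 2/5*h_P + 2/15*h_Q + 1/15*h_R + 1/3*h_S + 1/15*h_T
  h_T = 1 + 1/15*h_P + 1/15*h_Q + 1/3*h_R + 1/5*h_S + 1/3*h_T

Substituting h_R = 0 and rearranging gives the linear system (I - Q) h = 1:
  [4/5, -3/5, -1/15, -1/15] . (h_P, h_Q, h_S, h_T) = 1
  [-4/15, 13/15, -1/3, -1/15] . (h_P, h_Q, h_S, h_T) = 1
  [-2/5, -2/15, 2/3, -1/15] . (h_P, h_Q, h_S, h_T) = 1
  [-1/15, -1/15, -1/5, 2/3] . (h_P, h_Q, h_S, h_T) = 1

Solving yields:
  h_P = 4455/587
  h_Q = 4092/587
  h_S = 4686/587
  h_T = 3141/587

Starting state is Q, so the expected hitting time is h_Q = 4092/587.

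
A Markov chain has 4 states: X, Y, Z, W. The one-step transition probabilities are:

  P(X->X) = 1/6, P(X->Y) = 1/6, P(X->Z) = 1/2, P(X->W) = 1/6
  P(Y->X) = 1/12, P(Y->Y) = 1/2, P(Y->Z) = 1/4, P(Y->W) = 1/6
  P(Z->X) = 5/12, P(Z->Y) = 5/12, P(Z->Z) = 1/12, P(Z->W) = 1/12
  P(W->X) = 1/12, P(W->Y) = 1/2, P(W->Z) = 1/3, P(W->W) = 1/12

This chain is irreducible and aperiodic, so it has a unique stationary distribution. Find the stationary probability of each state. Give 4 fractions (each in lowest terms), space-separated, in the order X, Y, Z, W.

The stationary distribution satisfies pi = pi * P, i.e.:
  pi_X = 1/6*pi_X + 1/12*pi_Y + 5/12*pi_Z + 1/12*pi_W
  pi_Y = 1/6*pi_X + 1/2*pi_Y + 5/12*pi_Z + 1/2*pi_W
  pi_Z = 1/2*pi_X + 1/4*pi_Y + 1/12*pi_Z + 1/3*pi_W
  pi_W = 1/6*pi_X + 1/6*pi_Y + 1/12*pi_Z + 1/12*pi_W
with normalization: pi_X + pi_Y + pi_Z + pi_W = 1.

Using the first 3 balance equations plus normalization, the linear system A*pi = b is:
  [-5/6, 1/12, 5/12, 1/12] . pi = 0
  [1/6, -1/2, 5/12, 1/2] . pi = 0
  [1/2, 1/4, -11/12, 1/3] . pi = 0
  [1, 1, 1, 1] . pi = 1

Solving yields:
  pi_X = 347/1857
  pi_Y = 772/1857
  pi_Z = 490/1857
  pi_W = 248/1857

Verification (pi * P):
  347/1857*1/6 + 772/1857*1/12 + 490/1857*5/12 + 248/1857*1/12 = 347/1857 = pi_X  (ok)
  347/1857*1/6 + 772/1857*1/2 + 490/1857*5/12 + 248/1857*1/2 = 772/1857 = pi_Y  (ok)
  347/1857*1/2 + 772/1857*1/4 + 490/1857*1/12 + 248/1857*1/3 = 490/1857 = pi_Z  (ok)
  347/1857*1/6 + 772/1857*1/6 + 490/1857*1/12 + 248/1857*1/12 = 248/1857 = pi_W  (ok)

Answer: 347/1857 772/1857 490/1857 248/1857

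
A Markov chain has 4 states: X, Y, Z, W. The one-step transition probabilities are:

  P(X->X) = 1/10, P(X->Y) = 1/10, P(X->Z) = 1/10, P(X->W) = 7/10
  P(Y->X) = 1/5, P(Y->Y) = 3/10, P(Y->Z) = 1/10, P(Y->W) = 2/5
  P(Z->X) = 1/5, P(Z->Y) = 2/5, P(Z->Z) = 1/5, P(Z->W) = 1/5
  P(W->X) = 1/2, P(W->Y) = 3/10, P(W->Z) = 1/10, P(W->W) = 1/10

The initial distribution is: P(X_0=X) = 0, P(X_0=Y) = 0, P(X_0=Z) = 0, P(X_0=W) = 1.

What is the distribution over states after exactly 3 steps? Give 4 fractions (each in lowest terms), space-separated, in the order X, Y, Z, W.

Propagating the distribution step by step (d_{t+1} = d_t * P):
d_0 = (X=0, Y=0, Z=0, W=1)
  d_1[X] = 0*1/10 + 0*1/5 + 0*1/5 + 1*1/2 = 1/2
  d_1[Y] = 0*1/10 + 0*3/10 + 0*2/5 + 1*3/10 = 3/10
  d_1[Z] = 0*1/10 + 0*1/10 + 0*1/5 + 1*1/10 = 1/10
  d_1[W] = 0*7/10 + 0*2/5 + 0*1/5 + 1*1/10 = 1/10
d_1 = (X=1/2, Y=3/10, Z=1/10, W=1/10)
  d_2[X] = 1/2*1/10 + 3/10*1/5 + 1/10*1/5 + 1/10*1/2 = 9/50
  d_2[Y] = 1/2*1/10 + 3/10*3/10 + 1/10*2/5 + 1/10*3/10 = 21/100
  d_2[Z] = 1/2*1/10 + 3/10*1/10 + 1/10*1/5 + 1/10*1/10 = 11/100
  d_2[W] = 1/2*7/10 + 3/10*2/5 + 1/10*1/5 + 1/10*1/10 = 1/2
d_2 = (X=9/50, Y=21/100, Z=11/100, W=1/2)
  d_3[X] = 9/50*1/10 + 21/100*1/5 + 11/100*1/5 + 1/2*1/2 = 83/250
  d_3[Y] = 9/50*1/10 + 21/100*3/10 + 11/100*2/5 + 1/2*3/10 = 11/40
  d_3[Z] = 9/50*1/10 + 21/100*1/10 + 11/100*1/5 + 1/2*1/10 = 111/1000
  d_3[W] = 9/50*7/10 + 21/100*2/5 + 11/100*1/5 + 1/2*1/10 = 141/500
d_3 = (X=83/250, Y=11/40, Z=111/1000, W=141/500)

Answer: 83/250 11/40 111/1000 141/500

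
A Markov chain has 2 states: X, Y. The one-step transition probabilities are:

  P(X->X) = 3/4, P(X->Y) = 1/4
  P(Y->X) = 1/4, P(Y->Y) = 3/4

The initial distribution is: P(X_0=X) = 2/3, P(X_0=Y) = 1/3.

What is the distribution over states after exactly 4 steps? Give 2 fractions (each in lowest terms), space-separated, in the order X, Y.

Propagating the distribution step by step (d_{t+1} = d_t * P):
d_0 = (X=2/3, Y=1/3)
  d_1[X] = 2/3*3/4 + 1/3*1/4 = 7/12
  d_1[Y] = 2/3*1/4 + 1/3*3/4 = 5/12
d_1 = (X=7/12, Y=5/12)
  d_2[X] = 7/12*3/4 + 5/12*1/4 = 13/24
  d_2[Y] = 7/12*1/4 + 5/12*3/4 = 11/24
d_2 = (X=13/24, Y=11/24)
  d_3[X] = 13/24*3/4 + 11/24*1/4 = 25/48
  d_3[Y] = 13/24*1/4 + 11/24*3/4 = 23/48
d_3 = (X=25/48, Y=23/48)
  d_4[X] = 25/48*3/4 + 23/48*1/4 = 49/96
  d_4[Y] = 25/48*1/4 + 23/48*3/4 = 47/96
d_4 = (X=49/96, Y=47/96)

Answer: 49/96 47/96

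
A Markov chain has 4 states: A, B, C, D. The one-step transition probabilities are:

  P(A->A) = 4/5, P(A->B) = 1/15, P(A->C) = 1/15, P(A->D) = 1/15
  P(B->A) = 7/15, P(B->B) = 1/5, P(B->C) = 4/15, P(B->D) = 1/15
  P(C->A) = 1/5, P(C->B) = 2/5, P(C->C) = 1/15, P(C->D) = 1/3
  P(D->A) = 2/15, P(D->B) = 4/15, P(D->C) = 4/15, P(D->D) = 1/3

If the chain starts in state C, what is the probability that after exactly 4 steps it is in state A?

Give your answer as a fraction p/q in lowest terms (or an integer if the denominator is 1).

Computing P^4 by repeated multiplication:
P^1 =
  A: [4/5, 1/15, 1/15, 1/15]
  B: [7/15, 1/5, 4/15, 1/15]
  C: [1/5, 2/5, 1/15, 1/3]
  D: [2/15, 4/15, 4/15, 1/3]
P^2 =
  A: [52/75, 1/9, 7/75, 23/225]
  B: [119/225, 44/225, 3/25, 7/45]
  C: [91/225, 47/225, 16/75, 13/75]
  D: [74/225, 58/225, 14/75, 17/75]
P^3 =
  A: [2156/3375, 449/3375, 41/375, 401/3375]
  B: [629/1125, 553/3375, 154/1125, 473/3375]
  C: [1643/3375, 676/3375, 161/1125, 191/1125]
  D: [1522/3375, 704/3375, 184/1125, 199/1125]
P^4 =
  A: [3436/5625, 7321/50625, 79/675, 1291/10125]
  B: [28847/50625, 1642/10125, 239/1875, 1423/10125]
  C: [27043/50625, 8861/50625, 2374/16875, 2533/16875]
  D: [26042/50625, 9334/50625, 2426/16875, 2657/16875]

(P^4)[C -> A] = 27043/50625

Answer: 27043/50625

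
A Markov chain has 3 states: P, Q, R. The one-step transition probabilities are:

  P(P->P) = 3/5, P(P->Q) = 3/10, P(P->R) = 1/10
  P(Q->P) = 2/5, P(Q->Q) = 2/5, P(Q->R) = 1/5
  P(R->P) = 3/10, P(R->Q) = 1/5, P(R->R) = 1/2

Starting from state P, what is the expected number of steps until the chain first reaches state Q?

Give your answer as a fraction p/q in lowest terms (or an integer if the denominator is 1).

Let h_i = expected steps to first reach Q from state i.
Boundary: h_Q = 0.
First-step equations for the other states:
  h_P = 1 + 3/5*h_P + 3/10*h_Q + 1/10*h_R
  h_R = 1 + 3/10*h_P + 1/5*h_Q + 1/2*h_R

Substituting h_Q = 0 and rearranging gives the linear system (I - Q) h = 1:
  [2/5, -1/10] . (h_P, h_R) = 1
  [-3/10, 1/2] . (h_P, h_R) = 1

Solving yields:
  h_P = 60/17
  h_R = 70/17

Starting state is P, so the expected hitting time is h_P = 60/17.

Answer: 60/17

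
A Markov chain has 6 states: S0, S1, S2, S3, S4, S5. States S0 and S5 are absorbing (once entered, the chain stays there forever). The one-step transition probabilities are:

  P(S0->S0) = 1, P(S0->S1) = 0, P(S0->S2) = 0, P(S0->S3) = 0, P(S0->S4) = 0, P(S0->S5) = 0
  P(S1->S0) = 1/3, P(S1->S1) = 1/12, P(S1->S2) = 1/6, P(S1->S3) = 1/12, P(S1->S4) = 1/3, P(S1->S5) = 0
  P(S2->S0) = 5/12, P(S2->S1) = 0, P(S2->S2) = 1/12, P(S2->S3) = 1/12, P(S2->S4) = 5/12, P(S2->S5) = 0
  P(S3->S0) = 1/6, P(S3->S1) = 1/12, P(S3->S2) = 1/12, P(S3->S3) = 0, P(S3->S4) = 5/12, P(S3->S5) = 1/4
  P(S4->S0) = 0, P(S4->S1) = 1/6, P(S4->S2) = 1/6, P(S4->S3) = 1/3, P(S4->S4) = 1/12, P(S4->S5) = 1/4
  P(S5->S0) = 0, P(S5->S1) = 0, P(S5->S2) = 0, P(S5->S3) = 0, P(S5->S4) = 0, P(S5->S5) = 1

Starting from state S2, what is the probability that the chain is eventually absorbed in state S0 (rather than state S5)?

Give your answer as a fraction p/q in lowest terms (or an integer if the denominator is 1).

Answer: 325/476

Derivation:
Let a_i = P(absorbed in S0 | start in state i).
Boundary conditions: a_S0 = 1, a_S5 = 0.
For each transient state i, a_i = sum_j P(i->j) * a_j:
  a_S1 = 1/3*a_S0 + 1/12*a_S1 + 1/6*a_S2 + 1/12*a_S3 + 1/3*a_S4 + 0*a_S5
  a_S2 = 5/12*a_S0 + 0*a_S1 + 1/12*a_S2 + 1/12*a_S3 + 5/12*a_S4 + 0*a_S5
  a_S3 = 1/6*a_S0 + 1/12*a_S1 + 1/12*a_S2 + 0*a_S3 + 5/12*a_S4 + 1/4*a_S5
  a_S4 = 0*a_S0 + 1/6*a_S1 + 1/6*a_S2 + 1/3*a_S3 + 1/12*a_S4 + 1/4*a_S5

Substituting a_S0 = 1 and a_S5 = 0, rearrange to (I - Q) a = r where r[i] = P(i -> S0):
  [11/12, -1/6, -1/12, -1/3] . (a_S1, a_S2, a_S3, a_S4) = 1/3
  [0, 11/12, -1/12, -5/12] . (a_S1, a_S2, a_S3, a_S4) = 5/12
  [-1/12, -1/12, 1, -5/12] . (a_S1, a_S2, a_S3, a_S4) = 1/6
  [-1/6, -1/6, -1/3, 11/12] . (a_S1, a_S2, a_S3, a_S4) = 0

Solving yields:
  a_S1 = 19/28
  a_S2 = 325/476
  a_S3 = 215/476
  a_S4 = 7/17

Starting state is S2, so the absorption probability is a_S2 = 325/476.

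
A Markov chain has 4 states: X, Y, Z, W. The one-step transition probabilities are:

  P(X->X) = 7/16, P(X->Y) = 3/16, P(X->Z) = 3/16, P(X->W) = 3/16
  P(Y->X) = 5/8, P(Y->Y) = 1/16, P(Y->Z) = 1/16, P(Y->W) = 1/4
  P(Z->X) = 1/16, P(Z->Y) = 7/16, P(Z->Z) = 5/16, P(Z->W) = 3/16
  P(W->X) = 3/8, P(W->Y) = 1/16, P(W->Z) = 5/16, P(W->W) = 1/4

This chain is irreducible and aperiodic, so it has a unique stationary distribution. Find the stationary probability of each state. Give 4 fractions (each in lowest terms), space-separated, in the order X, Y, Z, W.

Answer: 53/140 75/392 213/980 417/1960

Derivation:
The stationary distribution satisfies pi = pi * P, i.e.:
  pi_X = 7/16*pi_X + 5/8*pi_Y + 1/16*pi_Z + 3/8*pi_W
  pi_Y = 3/16*pi_X + 1/16*pi_Y + 7/16*pi_Z + 1/16*pi_W
  pi_Z = 3/16*pi_X + 1/16*pi_Y + 5/16*pi_Z + 5/16*pi_W
  pi_W = 3/16*pi_X + 1/4*pi_Y + 3/16*pi_Z + 1/4*pi_W
with normalization: pi_X + pi_Y + pi_Z + pi_W = 1.

Using the first 3 balance equations plus normalization, the linear system A*pi = b is:
  [-9/16, 5/8, 1/16, 3/8] . pi = 0
  [3/16, -15/16, 7/16, 1/16] . pi = 0
  [3/16, 1/16, -11/16, 5/16] . pi = 0
  [1, 1, 1, 1] . pi = 1

Solving yields:
  pi_X = 53/140
  pi_Y = 75/392
  pi_Z = 213/980
  pi_W = 417/1960

Verification (pi * P):
  53/140*7/16 + 75/392*5/8 + 213/980*1/16 + 417/1960*3/8 = 53/140 = pi_X  (ok)
  53/140*3/16 + 75/392*1/16 + 213/980*7/16 + 417/1960*1/16 = 75/392 = pi_Y  (ok)
  53/140*3/16 + 75/392*1/16 + 213/980*5/16 + 417/1960*5/16 = 213/980 = pi_Z  (ok)
  53/140*3/16 + 75/392*1/4 + 213/980*3/16 + 417/1960*1/4 = 417/1960 = pi_W  (ok)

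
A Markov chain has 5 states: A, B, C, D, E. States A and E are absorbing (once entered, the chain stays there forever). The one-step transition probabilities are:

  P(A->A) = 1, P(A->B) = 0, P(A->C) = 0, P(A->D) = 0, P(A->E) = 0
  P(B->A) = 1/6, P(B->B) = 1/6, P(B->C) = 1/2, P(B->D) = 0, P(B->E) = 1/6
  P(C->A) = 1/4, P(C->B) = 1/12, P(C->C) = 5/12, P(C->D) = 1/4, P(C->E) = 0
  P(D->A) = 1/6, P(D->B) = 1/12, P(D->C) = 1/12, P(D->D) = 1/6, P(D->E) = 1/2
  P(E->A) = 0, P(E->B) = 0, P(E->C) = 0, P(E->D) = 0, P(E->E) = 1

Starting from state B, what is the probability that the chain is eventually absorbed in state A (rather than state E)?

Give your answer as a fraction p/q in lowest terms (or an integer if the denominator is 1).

Answer: 175/296

Derivation:
Let a_i = P(absorbed in A | start in state i).
Boundary conditions: a_A = 1, a_E = 0.
For each transient state i, a_i = sum_j P(i->j) * a_j:
  a_B = 1/6*a_A + 1/6*a_B + 1/2*a_C + 0*a_D + 1/6*a_E
  a_C = 1/4*a_A + 1/12*a_B + 5/12*a_C + 1/4*a_D + 0*a_E
  a_D = 1/6*a_A + 1/12*a_B + 1/12*a_C + 1/6*a_D + 1/2*a_E

Substituting a_A = 1 and a_E = 0, rearrange to (I - Q) a = r where r[i] = P(i -> A):
  [5/6, -1/2, 0] . (a_B, a_C, a_D) = 1/6
  [-1/12, 7/12, -1/4] . (a_B, a_C, a_D) = 1/4
  [-1/12, -1/12, 5/6] . (a_B, a_C, a_D) = 1/6

Solving yields:
  a_B = 175/296
  a_C = 193/296
  a_D = 12/37

Starting state is B, so the absorption probability is a_B = 175/296.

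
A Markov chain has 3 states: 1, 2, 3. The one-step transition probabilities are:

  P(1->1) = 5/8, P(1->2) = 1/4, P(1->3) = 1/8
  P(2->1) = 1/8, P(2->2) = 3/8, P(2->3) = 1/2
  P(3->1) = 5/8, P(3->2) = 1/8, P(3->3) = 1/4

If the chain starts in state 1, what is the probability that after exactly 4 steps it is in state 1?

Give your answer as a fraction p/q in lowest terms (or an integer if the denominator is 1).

Answer: 255/512

Derivation:
Computing P^4 by repeated multiplication:
P^1 =
  1: [5/8, 1/4, 1/8]
  2: [1/8, 3/8, 1/2]
  3: [5/8, 1/8, 1/4]
P^2 =
  1: [1/2, 17/64, 15/64]
  2: [7/16, 15/64, 21/64]
  3: [9/16, 15/64, 13/64]
P^3 =
  1: [63/128, 65/256, 65/256]
  2: [65/128, 61/256, 65/256]
  3: [65/128, 65/256, 61/256]
P^4 =
  1: [255/512, 1/4, 129/512]
  2: [259/512, 127/512, 63/256]
  3: [255/512, 129/512, 1/4]

(P^4)[1 -> 1] = 255/512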